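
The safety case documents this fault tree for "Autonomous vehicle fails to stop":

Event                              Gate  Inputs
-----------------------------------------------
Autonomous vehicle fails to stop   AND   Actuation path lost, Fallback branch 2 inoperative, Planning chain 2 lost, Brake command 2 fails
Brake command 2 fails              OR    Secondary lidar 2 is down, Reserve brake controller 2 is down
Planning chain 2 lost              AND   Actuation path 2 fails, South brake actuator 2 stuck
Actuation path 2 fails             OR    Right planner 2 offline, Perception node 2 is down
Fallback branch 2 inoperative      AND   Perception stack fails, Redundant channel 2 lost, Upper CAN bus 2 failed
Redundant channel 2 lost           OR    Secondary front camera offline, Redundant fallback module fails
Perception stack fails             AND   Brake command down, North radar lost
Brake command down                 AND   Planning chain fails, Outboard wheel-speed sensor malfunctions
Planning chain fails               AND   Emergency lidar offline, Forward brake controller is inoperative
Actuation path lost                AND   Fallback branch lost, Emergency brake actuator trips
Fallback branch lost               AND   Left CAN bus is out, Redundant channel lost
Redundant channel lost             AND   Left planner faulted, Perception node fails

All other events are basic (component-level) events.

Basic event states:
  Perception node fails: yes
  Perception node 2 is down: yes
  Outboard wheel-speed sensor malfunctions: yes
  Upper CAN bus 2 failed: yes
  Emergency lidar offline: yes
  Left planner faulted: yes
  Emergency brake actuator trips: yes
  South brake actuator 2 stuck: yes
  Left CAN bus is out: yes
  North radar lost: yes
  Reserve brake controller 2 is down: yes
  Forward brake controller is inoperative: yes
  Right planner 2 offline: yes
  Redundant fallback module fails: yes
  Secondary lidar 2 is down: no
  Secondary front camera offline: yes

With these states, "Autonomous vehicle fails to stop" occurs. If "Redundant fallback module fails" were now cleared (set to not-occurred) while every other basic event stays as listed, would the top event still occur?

Yes

Counterfactual: set "Redundant fallback module fails" to not occurred.
Redundant channel lost [AND]: Left planner faulted=occurs, Perception node fails=occurs → all inputs occur → occurs.
Fallback branch lost [AND]: Left CAN bus is out=occurs, Redundant channel lost=occurs → all inputs occur → occurs.
Actuation path lost [AND]: Fallback branch lost=occurs, Emergency brake actuator trips=occurs → all inputs occur → occurs.
Planning chain fails [AND]: Emergency lidar offline=occurs, Forward brake controller is inoperative=occurs → all inputs occur → occurs.
Brake command down [AND]: Planning chain fails=occurs, Outboard wheel-speed sensor malfunctions=occurs → all inputs occur → occurs.
Perception stack fails [AND]: Brake command down=occurs, North radar lost=occurs → all inputs occur → occurs.
Redundant channel 2 lost [OR]: Secondary front camera offline=occurs, Redundant fallback module fails=not → at least one input occurs → occurs.
Fallback branch 2 inoperative [AND]: Perception stack fails=occurs, Redundant channel 2 lost=occurs, Upper CAN bus 2 failed=occurs → all inputs occur → occurs.
Actuation path 2 fails [OR]: Right planner 2 offline=occurs, Perception node 2 is down=occurs → at least one input occurs → occurs.
Planning chain 2 lost [AND]: Actuation path 2 fails=occurs, South brake actuator 2 stuck=occurs → all inputs occur → occurs.
Brake command 2 fails [OR]: Secondary lidar 2 is down=not, Reserve brake controller 2 is down=occurs → at least one input occurs → occurs.
Autonomous vehicle fails to stop [AND]: Actuation path lost=occurs, Fallback branch 2 inoperative=occurs, Planning chain 2 lost=occurs, Brake command 2 fails=occurs → all inputs occur → occurs.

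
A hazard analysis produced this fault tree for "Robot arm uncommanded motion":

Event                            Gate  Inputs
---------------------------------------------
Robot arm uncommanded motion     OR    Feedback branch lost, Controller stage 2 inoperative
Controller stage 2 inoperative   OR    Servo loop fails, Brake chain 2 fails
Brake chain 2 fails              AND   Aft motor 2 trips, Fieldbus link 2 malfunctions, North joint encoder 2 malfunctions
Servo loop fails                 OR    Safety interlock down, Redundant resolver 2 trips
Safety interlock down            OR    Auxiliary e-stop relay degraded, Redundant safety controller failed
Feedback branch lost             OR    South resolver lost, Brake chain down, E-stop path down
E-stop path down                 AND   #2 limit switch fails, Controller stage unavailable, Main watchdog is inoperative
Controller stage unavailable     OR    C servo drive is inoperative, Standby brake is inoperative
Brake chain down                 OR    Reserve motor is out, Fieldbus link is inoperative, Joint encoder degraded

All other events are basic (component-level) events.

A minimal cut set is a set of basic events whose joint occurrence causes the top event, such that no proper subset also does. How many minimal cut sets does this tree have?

10

Brake chain down [OR]: union of children's cut sets → 3 cut set(s).
Controller stage unavailable [OR]: union of children's cut sets → 2 cut set(s).
E-stop path down [AND]: one cut set from each child combined → 1 × 2 × 1 = 2 cut set(s).
Feedback branch lost [OR]: union of children's cut sets → 6 cut set(s).
Safety interlock down [OR]: union of children's cut sets → 2 cut set(s).
Servo loop fails [OR]: union of children's cut sets → 3 cut set(s).
Brake chain 2 fails [AND]: one cut set from each child combined → 1 × 1 × 1 = 1 cut set(s).
Controller stage 2 inoperative [OR]: union of children's cut sets → 4 cut set(s).
Robot arm uncommanded motion [OR]: union of children's cut sets → 10 cut set(s).
Minimal cut sets: {South resolver lost}; {Reserve motor is out}; {Fieldbus link is inoperative}; {Joint encoder degraded}; {#2 limit switch fails, C servo drive is inoperative, Main watchdog is inoperative}; {#2 limit switch fails, Main watchdog is inoperative, Standby brake is inoperative}; {Auxiliary e-stop relay degraded}; {Redundant safety controller failed}; {Redundant resolver 2 trips}; {Aft motor 2 trips, Fieldbus link 2 malfunctions, North joint encoder 2 malfunctions}.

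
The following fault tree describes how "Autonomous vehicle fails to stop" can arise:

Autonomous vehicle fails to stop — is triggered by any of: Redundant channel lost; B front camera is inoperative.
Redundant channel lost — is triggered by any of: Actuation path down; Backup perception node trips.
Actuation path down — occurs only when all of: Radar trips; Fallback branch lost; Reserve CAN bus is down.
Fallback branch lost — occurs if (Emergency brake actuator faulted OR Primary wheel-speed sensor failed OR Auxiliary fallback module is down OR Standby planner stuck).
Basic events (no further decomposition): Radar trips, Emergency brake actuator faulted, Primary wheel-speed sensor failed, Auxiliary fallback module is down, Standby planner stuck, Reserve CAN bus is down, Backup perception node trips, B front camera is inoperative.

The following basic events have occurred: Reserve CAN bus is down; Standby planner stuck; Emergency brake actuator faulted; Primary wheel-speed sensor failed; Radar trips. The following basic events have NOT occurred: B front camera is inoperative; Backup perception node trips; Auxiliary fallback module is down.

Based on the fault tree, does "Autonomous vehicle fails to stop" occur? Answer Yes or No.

Yes

Fallback branch lost [OR]: Emergency brake actuator faulted=occurs, Primary wheel-speed sensor failed=occurs, Auxiliary fallback module is down=not, Standby planner stuck=occurs → at least one input occurs → occurs.
Actuation path down [AND]: Radar trips=occurs, Fallback branch lost=occurs, Reserve CAN bus is down=occurs → all inputs occur → occurs.
Redundant channel lost [OR]: Actuation path down=occurs, Backup perception node trips=not → at least one input occurs → occurs.
Autonomous vehicle fails to stop [OR]: Redundant channel lost=occurs, B front camera is inoperative=not → at least one input occurs → occurs.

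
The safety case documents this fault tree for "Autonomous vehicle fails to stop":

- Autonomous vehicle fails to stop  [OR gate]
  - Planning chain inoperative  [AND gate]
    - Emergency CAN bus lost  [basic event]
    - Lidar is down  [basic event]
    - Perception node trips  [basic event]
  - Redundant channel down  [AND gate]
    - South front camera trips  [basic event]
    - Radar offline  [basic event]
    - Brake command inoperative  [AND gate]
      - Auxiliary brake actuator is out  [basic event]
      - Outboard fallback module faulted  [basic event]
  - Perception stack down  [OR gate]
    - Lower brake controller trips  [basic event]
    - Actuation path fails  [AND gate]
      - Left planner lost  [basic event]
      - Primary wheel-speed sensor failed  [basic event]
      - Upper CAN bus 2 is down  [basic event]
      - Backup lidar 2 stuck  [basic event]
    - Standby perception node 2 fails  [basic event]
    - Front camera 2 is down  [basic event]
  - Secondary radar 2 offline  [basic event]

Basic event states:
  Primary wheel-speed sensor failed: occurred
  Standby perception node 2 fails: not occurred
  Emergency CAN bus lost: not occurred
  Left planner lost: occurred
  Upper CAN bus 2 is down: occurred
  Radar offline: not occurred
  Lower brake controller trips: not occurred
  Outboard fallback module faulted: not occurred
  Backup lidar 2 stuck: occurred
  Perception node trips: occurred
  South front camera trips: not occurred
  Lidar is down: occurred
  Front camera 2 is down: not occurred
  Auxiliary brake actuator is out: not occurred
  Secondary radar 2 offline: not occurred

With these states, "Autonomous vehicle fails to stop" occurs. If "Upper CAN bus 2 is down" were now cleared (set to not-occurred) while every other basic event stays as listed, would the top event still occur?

No

Counterfactual: set "Upper CAN bus 2 is down" to not occurred.
Planning chain inoperative [AND]: Emergency CAN bus lost=not, Lidar is down=occurs, Perception node trips=occurs → not all inputs occur → does not occur.
Brake command inoperative [AND]: Auxiliary brake actuator is out=not, Outboard fallback module faulted=not → not all inputs occur → does not occur.
Redundant channel down [AND]: South front camera trips=not, Radar offline=not, Brake command inoperative=not → not all inputs occur → does not occur.
Actuation path fails [AND]: Left planner lost=occurs, Primary wheel-speed sensor failed=occurs, Upper CAN bus 2 is down=not, Backup lidar 2 stuck=occurs → not all inputs occur → does not occur.
Perception stack down [OR]: Lower brake controller trips=not, Actuation path fails=not, Standby perception node 2 fails=not, Front camera 2 is down=not → no input occurs → does not occur.
Autonomous vehicle fails to stop [OR]: Planning chain inoperative=not, Redundant channel down=not, Perception stack down=not, Secondary radar 2 offline=not → no input occurs → does not occur.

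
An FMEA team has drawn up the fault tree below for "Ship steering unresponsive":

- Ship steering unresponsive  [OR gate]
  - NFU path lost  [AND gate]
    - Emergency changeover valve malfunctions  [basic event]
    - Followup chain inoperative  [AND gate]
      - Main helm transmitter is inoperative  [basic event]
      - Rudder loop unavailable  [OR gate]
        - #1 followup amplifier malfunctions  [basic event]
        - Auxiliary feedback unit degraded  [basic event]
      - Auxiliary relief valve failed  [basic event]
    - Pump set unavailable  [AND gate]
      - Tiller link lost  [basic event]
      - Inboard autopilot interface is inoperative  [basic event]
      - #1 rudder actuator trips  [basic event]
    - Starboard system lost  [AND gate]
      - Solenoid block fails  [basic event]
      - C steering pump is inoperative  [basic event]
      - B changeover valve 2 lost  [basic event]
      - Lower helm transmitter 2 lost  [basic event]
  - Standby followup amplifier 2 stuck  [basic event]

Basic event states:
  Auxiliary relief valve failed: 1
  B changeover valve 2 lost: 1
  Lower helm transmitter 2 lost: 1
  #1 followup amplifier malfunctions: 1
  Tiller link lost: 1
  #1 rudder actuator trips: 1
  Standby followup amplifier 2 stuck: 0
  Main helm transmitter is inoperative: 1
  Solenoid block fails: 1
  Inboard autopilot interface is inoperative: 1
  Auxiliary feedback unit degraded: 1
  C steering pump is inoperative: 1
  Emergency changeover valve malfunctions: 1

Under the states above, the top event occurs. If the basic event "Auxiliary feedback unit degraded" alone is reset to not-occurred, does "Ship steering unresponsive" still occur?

Yes

Counterfactual: set "Auxiliary feedback unit degraded" to not occurred.
Rudder loop unavailable [OR]: #1 followup amplifier malfunctions=occurs, Auxiliary feedback unit degraded=not → at least one input occurs → occurs.
Followup chain inoperative [AND]: Main helm transmitter is inoperative=occurs, Rudder loop unavailable=occurs, Auxiliary relief valve failed=occurs → all inputs occur → occurs.
Pump set unavailable [AND]: Tiller link lost=occurs, Inboard autopilot interface is inoperative=occurs, #1 rudder actuator trips=occurs → all inputs occur → occurs.
Starboard system lost [AND]: Solenoid block fails=occurs, C steering pump is inoperative=occurs, B changeover valve 2 lost=occurs, Lower helm transmitter 2 lost=occurs → all inputs occur → occurs.
NFU path lost [AND]: Emergency changeover valve malfunctions=occurs, Followup chain inoperative=occurs, Pump set unavailable=occurs, Starboard system lost=occurs → all inputs occur → occurs.
Ship steering unresponsive [OR]: NFU path lost=occurs, Standby followup amplifier 2 stuck=not → at least one input occurs → occurs.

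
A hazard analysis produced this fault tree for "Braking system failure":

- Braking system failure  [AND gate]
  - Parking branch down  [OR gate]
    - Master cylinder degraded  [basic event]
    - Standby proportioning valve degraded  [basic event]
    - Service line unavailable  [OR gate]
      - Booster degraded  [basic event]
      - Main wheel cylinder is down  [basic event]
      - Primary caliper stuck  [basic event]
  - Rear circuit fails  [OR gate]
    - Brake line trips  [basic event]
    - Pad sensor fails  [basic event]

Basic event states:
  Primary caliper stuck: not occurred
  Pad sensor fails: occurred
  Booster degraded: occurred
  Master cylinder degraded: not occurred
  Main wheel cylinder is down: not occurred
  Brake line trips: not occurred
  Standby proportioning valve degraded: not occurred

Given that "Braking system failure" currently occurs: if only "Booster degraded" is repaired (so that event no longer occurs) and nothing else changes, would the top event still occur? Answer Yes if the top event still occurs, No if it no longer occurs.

Counterfactual: set "Booster degraded" to not occurred.
Service line unavailable [OR]: Booster degraded=not, Main wheel cylinder is down=not, Primary caliper stuck=not → no input occurs → does not occur.
Parking branch down [OR]: Master cylinder degraded=not, Standby proportioning valve degraded=not, Service line unavailable=not → no input occurs → does not occur.
Rear circuit fails [OR]: Brake line trips=not, Pad sensor fails=occurs → at least one input occurs → occurs.
Braking system failure [AND]: Parking branch down=not, Rear circuit fails=occurs → not all inputs occur → does not occur.

No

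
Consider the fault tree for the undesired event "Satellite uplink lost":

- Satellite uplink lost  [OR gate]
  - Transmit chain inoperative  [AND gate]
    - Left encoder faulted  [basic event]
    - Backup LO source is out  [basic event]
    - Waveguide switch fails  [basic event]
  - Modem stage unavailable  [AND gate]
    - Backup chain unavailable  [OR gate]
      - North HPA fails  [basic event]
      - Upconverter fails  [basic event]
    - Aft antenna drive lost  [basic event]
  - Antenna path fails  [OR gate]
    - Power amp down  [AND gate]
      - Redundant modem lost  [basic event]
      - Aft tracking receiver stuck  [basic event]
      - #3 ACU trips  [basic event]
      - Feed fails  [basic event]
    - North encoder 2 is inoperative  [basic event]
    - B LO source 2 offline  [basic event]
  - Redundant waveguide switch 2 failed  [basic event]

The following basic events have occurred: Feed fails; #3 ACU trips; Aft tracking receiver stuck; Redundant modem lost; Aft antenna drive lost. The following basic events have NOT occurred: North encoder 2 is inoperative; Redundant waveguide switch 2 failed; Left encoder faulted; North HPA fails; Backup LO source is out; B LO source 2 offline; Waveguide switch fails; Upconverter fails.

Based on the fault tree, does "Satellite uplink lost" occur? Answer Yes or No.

Transmit chain inoperative [AND]: Left encoder faulted=not, Backup LO source is out=not, Waveguide switch fails=not → not all inputs occur → does not occur.
Backup chain unavailable [OR]: North HPA fails=not, Upconverter fails=not → no input occurs → does not occur.
Modem stage unavailable [AND]: Backup chain unavailable=not, Aft antenna drive lost=occurs → not all inputs occur → does not occur.
Power amp down [AND]: Redundant modem lost=occurs, Aft tracking receiver stuck=occurs, #3 ACU trips=occurs, Feed fails=occurs → all inputs occur → occurs.
Antenna path fails [OR]: Power amp down=occurs, North encoder 2 is inoperative=not, B LO source 2 offline=not → at least one input occurs → occurs.
Satellite uplink lost [OR]: Transmit chain inoperative=not, Modem stage unavailable=not, Antenna path fails=occurs, Redundant waveguide switch 2 failed=not → at least one input occurs → occurs.

Yes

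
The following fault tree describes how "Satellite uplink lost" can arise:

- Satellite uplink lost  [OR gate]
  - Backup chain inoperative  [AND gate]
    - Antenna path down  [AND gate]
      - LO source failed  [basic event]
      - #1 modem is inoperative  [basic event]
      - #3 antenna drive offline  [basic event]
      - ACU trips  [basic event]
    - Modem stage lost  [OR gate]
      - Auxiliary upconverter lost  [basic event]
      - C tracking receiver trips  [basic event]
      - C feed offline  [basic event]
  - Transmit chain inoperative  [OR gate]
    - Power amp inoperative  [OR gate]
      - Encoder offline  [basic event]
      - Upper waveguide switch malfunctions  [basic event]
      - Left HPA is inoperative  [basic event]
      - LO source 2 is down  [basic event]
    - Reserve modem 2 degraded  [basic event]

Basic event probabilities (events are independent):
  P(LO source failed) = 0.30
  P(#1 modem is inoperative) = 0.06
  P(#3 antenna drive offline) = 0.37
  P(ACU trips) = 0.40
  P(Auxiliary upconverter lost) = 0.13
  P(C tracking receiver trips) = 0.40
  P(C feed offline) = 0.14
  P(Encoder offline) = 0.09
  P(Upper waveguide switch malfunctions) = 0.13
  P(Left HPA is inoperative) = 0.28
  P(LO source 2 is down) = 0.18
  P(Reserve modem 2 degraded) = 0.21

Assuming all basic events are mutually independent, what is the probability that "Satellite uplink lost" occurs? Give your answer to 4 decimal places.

0.6313

P(Antenna path down) [AND] = 0.30 × 0.06 × 0.37 × 0.40 = 0.002664
P(Modem stage lost) [OR] = 1 − (1−0.13) × (1−0.40) × (1−0.14) = 0.551080
P(Backup chain inoperative) [AND] = 0.002664 × 0.551080 = 0.001468
P(Power amp inoperative) [OR] = 1 − (1−0.09) × (1−0.13) × (1−0.28) × (1−0.18) = 0.532580
P(Transmit chain inoperative) [OR] = 1 − (1−0.532580) × (1−0.21) = 0.630738
P(Satellite uplink lost) [OR] = 1 − (1−0.001468) × (1−0.630738) = 0.631280
Rounded to 4 decimal places: P(Satellite uplink lost) ≈ 0.6313.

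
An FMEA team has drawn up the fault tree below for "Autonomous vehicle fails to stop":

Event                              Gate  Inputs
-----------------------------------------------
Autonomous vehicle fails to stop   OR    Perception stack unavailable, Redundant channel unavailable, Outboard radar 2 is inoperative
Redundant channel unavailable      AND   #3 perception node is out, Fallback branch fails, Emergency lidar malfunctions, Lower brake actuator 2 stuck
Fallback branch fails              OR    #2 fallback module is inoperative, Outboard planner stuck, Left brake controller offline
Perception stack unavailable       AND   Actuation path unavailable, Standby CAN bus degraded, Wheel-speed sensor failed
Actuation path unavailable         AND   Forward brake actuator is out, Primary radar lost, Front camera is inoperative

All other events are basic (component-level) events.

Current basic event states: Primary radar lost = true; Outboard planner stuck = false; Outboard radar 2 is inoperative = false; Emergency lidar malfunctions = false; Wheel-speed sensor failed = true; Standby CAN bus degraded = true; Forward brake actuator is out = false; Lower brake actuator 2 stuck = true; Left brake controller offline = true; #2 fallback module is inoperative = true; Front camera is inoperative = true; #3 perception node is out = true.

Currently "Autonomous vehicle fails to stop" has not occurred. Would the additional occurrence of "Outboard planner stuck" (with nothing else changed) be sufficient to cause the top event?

No

Counterfactual: set "Outboard planner stuck" to occurred.
Actuation path unavailable [AND]: Forward brake actuator is out=not, Primary radar lost=occurs, Front camera is inoperative=occurs → not all inputs occur → does not occur.
Perception stack unavailable [AND]: Actuation path unavailable=not, Standby CAN bus degraded=occurs, Wheel-speed sensor failed=occurs → not all inputs occur → does not occur.
Fallback branch fails [OR]: #2 fallback module is inoperative=occurs, Outboard planner stuck=occurs, Left brake controller offline=occurs → at least one input occurs → occurs.
Redundant channel unavailable [AND]: #3 perception node is out=occurs, Fallback branch fails=occurs, Emergency lidar malfunctions=not, Lower brake actuator 2 stuck=occurs → not all inputs occur → does not occur.
Autonomous vehicle fails to stop [OR]: Perception stack unavailable=not, Redundant channel unavailable=not, Outboard radar 2 is inoperative=not → no input occurs → does not occur.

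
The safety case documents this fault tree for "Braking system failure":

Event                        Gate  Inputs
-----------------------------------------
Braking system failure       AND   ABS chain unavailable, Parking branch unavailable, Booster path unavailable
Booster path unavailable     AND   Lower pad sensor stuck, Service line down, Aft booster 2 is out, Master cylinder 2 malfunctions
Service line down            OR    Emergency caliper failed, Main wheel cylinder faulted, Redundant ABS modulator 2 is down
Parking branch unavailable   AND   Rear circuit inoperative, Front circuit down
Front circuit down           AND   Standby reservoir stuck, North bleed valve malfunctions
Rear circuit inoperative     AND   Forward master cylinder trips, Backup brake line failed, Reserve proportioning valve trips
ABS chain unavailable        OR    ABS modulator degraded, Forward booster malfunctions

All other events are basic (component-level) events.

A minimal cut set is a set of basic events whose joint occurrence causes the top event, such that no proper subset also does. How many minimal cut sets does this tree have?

6

ABS chain unavailable [OR]: union of children's cut sets → 2 cut set(s).
Rear circuit inoperative [AND]: one cut set from each child combined → 1 × 1 × 1 = 1 cut set(s).
Front circuit down [AND]: one cut set from each child combined → 1 × 1 = 1 cut set(s).
Parking branch unavailable [AND]: one cut set from each child combined → 1 × 1 = 1 cut set(s).
Service line down [OR]: union of children's cut sets → 3 cut set(s).
Booster path unavailable [AND]: one cut set from each child combined → 1 × 3 × 1 × 1 = 3 cut set(s).
Braking system failure [AND]: one cut set from each child combined → 2 × 1 × 3 = 6 cut set(s).
Minimal cut sets: {ABS modulator degraded, Aft booster 2 is out, Backup brake line failed, Emergency caliper failed, Forward master cylinder trips, Lower pad sensor stuck, Master cylinder 2 malfunctions, North bleed valve malfunctions, Reserve proportioning valve trips, Standby reservoir stuck}; {ABS modulator degraded, Aft booster 2 is out, Backup brake line failed, Forward master cylinder trips, Lower pad sensor stuck, Main wheel cylinder faulted, Master cylinder 2 malfunctions, North bleed valve malfunctions, Reserve proportioning valve trips, Standby reservoir stuck}; {ABS modulator degraded, Aft booster 2 is out, Backup brake line failed, Forward master cylinder trips, Lower pad sensor stuck, Master cylinder 2 malfunctions, North bleed valve malfunctions, Redundant ABS modulator 2 is down, Reserve proportioning valve trips, Standby reservoir stuck}; {Aft booster 2 is out, Backup brake line failed, Emergency caliper failed, Forward booster malfunctions, Forward master cylinder trips, Lower pad sensor stuck, Master cylinder 2 malfunctions, North bleed valve malfunctions, Reserve proportioning valve trips, Standby reservoir stuck}; {Aft booster 2 is out, Backup brake line failed, Forward booster malfunctions, Forward master cylinder trips, Lower pad sensor stuck, Main wheel cylinder faulted, Master cylinder 2 malfunctions, North bleed valve malfunctions, Reserve proportioning valve trips, Standby reservoir stuck}; {Aft booster 2 is out, Backup brake line failed, Forward booster malfunctions, Forward master cylinder trips, Lower pad sensor stuck, Master cylinder 2 malfunctions, North bleed valve malfunctions, Redundant ABS modulator 2 is down, Reserve proportioning valve trips, Standby reservoir stuck}.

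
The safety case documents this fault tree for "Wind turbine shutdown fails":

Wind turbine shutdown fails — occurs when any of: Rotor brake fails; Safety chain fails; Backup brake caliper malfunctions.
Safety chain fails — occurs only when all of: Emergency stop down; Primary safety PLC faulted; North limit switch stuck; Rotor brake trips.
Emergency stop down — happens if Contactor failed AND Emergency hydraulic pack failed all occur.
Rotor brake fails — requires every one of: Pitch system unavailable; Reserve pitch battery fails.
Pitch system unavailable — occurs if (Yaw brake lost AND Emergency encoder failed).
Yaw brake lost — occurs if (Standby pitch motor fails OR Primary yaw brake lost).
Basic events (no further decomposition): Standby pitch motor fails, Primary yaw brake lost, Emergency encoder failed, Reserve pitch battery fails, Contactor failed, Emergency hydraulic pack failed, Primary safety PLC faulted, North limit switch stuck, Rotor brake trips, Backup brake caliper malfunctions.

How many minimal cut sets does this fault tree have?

Yaw brake lost [OR]: union of children's cut sets → 2 cut set(s).
Pitch system unavailable [AND]: one cut set from each child combined → 2 × 1 = 2 cut set(s).
Rotor brake fails [AND]: one cut set from each child combined → 2 × 1 = 2 cut set(s).
Emergency stop down [AND]: one cut set from each child combined → 1 × 1 = 1 cut set(s).
Safety chain fails [AND]: one cut set from each child combined → 1 × 1 × 1 × 1 = 1 cut set(s).
Wind turbine shutdown fails [OR]: union of children's cut sets → 4 cut set(s).
Minimal cut sets: {Emergency encoder failed, Reserve pitch battery fails, Standby pitch motor fails}; {Emergency encoder failed, Primary yaw brake lost, Reserve pitch battery fails}; {Contactor failed, Emergency hydraulic pack failed, North limit switch stuck, Primary safety PLC faulted, Rotor brake trips}; {Backup brake caliper malfunctions}.

4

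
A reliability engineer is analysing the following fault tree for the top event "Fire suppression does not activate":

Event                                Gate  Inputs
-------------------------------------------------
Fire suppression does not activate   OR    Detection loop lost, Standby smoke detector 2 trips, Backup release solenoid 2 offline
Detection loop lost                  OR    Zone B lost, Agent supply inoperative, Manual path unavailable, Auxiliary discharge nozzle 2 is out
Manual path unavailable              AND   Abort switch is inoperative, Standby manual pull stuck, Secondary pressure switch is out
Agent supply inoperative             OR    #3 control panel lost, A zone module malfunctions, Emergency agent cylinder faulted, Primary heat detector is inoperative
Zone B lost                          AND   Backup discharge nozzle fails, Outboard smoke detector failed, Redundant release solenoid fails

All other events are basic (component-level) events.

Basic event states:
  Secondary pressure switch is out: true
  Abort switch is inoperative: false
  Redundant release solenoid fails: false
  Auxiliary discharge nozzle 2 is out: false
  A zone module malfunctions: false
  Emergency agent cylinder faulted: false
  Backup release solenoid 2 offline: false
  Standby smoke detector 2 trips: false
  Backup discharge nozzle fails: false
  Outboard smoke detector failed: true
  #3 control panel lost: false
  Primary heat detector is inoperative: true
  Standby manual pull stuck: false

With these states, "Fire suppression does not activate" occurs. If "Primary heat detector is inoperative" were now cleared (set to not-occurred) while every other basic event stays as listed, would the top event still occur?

Counterfactual: set "Primary heat detector is inoperative" to not occurred.
Zone B lost [AND]: Backup discharge nozzle fails=not, Outboard smoke detector failed=occurs, Redundant release solenoid fails=not → not all inputs occur → does not occur.
Agent supply inoperative [OR]: #3 control panel lost=not, A zone module malfunctions=not, Emergency agent cylinder faulted=not, Primary heat detector is inoperative=not → no input occurs → does not occur.
Manual path unavailable [AND]: Abort switch is inoperative=not, Standby manual pull stuck=not, Secondary pressure switch is out=occurs → not all inputs occur → does not occur.
Detection loop lost [OR]: Zone B lost=not, Agent supply inoperative=not, Manual path unavailable=not, Auxiliary discharge nozzle 2 is out=not → no input occurs → does not occur.
Fire suppression does not activate [OR]: Detection loop lost=not, Standby smoke detector 2 trips=not, Backup release solenoid 2 offline=not → no input occurs → does not occur.

No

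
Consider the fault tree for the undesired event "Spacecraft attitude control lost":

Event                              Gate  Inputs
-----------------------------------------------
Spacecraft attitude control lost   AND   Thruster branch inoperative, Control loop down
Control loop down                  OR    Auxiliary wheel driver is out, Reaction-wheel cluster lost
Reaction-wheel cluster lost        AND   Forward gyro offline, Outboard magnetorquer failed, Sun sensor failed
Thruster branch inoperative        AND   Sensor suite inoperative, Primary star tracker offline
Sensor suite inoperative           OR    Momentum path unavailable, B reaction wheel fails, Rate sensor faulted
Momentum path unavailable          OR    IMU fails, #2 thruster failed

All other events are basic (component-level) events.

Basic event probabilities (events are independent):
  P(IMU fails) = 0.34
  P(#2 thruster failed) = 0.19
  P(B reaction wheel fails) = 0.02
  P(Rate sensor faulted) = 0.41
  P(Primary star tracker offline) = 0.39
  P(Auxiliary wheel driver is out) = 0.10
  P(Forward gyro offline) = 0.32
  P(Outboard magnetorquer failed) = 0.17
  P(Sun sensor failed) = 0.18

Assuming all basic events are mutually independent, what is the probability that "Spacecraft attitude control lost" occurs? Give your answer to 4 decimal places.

0.0293

P(Momentum path unavailable) [OR] = 1 − (1−0.34) × (1−0.19) = 0.465400
P(Sensor suite inoperative) [OR] = 1 − (1−0.465400) × (1−0.02) × (1−0.41) = 0.690894
P(Thruster branch inoperative) [AND] = 0.690894 × 0.39 = 0.269449
P(Reaction-wheel cluster lost) [AND] = 0.32 × 0.17 × 0.18 = 0.009792
P(Control loop down) [OR] = 1 − (1−0.10) × (1−0.009792) = 0.108813
P(Spacecraft attitude control lost) [AND] = 0.269449 × 0.108813 = 0.029320
Rounded to 4 decimal places: P(Spacecraft attitude control lost) ≈ 0.0293.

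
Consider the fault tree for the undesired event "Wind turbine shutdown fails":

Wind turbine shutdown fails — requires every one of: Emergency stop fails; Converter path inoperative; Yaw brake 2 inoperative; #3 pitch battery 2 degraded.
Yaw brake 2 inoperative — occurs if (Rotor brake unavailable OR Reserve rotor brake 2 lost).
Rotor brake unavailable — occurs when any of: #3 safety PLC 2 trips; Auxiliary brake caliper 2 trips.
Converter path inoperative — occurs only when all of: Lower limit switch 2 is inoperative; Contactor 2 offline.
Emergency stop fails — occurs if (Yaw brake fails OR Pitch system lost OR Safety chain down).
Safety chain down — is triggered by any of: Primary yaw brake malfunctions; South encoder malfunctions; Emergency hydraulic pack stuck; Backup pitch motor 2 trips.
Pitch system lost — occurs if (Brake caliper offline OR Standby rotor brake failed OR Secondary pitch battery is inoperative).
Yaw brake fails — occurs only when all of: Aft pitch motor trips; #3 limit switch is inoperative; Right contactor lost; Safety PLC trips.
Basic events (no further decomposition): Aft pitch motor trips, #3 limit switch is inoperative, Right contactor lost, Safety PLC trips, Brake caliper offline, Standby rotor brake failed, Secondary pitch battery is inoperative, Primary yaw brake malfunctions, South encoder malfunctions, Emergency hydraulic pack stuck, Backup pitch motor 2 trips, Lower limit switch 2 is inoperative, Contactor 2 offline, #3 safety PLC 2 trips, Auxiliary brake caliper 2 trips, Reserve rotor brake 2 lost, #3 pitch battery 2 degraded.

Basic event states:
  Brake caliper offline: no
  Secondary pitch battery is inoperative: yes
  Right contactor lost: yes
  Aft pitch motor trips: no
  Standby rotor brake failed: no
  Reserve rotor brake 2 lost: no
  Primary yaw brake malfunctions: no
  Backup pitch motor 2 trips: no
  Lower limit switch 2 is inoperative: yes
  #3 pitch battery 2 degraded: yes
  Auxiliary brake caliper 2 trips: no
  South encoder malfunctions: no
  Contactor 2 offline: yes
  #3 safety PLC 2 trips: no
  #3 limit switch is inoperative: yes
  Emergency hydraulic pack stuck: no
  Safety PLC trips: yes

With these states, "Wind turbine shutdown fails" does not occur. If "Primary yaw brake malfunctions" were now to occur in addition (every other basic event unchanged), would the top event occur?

Counterfactual: set "Primary yaw brake malfunctions" to occurred.
Yaw brake fails [AND]: Aft pitch motor trips=not, #3 limit switch is inoperative=occurs, Right contactor lost=occurs, Safety PLC trips=occurs → not all inputs occur → does not occur.
Pitch system lost [OR]: Brake caliper offline=not, Standby rotor brake failed=not, Secondary pitch battery is inoperative=occurs → at least one input occurs → occurs.
Safety chain down [OR]: Primary yaw brake malfunctions=occurs, South encoder malfunctions=not, Emergency hydraulic pack stuck=not, Backup pitch motor 2 trips=not → at least one input occurs → occurs.
Emergency stop fails [OR]: Yaw brake fails=not, Pitch system lost=occurs, Safety chain down=occurs → at least one input occurs → occurs.
Converter path inoperative [AND]: Lower limit switch 2 is inoperative=occurs, Contactor 2 offline=occurs → all inputs occur → occurs.
Rotor brake unavailable [OR]: #3 safety PLC 2 trips=not, Auxiliary brake caliper 2 trips=not → no input occurs → does not occur.
Yaw brake 2 inoperative [OR]: Rotor brake unavailable=not, Reserve rotor brake 2 lost=not → no input occurs → does not occur.
Wind turbine shutdown fails [AND]: Emergency stop fails=occurs, Converter path inoperative=occurs, Yaw brake 2 inoperative=not, #3 pitch battery 2 degraded=occurs → not all inputs occur → does not occur.

No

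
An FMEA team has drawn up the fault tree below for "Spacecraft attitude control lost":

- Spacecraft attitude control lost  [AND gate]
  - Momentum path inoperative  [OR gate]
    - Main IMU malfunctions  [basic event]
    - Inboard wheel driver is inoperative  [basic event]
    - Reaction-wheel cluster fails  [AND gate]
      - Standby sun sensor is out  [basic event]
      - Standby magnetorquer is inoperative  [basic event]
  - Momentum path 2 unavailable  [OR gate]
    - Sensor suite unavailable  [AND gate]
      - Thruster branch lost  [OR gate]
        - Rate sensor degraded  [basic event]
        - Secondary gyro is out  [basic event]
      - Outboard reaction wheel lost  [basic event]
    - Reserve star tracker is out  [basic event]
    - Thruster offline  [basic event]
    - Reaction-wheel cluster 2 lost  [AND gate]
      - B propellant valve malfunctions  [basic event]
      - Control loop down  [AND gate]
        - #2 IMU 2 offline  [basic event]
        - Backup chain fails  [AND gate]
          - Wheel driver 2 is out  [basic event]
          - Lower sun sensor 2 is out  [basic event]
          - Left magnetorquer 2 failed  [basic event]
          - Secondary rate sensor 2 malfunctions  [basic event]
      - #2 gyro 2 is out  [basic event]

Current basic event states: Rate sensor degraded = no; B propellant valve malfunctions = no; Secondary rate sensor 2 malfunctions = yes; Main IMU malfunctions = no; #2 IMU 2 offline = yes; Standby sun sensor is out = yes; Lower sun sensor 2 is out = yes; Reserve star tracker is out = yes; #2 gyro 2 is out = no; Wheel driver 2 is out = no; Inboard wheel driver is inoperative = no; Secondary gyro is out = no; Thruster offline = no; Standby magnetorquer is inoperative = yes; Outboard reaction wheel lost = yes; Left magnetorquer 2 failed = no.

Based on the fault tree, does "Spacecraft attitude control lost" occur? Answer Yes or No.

Reaction-wheel cluster fails [AND]: Standby sun sensor is out=occurs, Standby magnetorquer is inoperative=occurs → all inputs occur → occurs.
Momentum path inoperative [OR]: Main IMU malfunctions=not, Inboard wheel driver is inoperative=not, Reaction-wheel cluster fails=occurs → at least one input occurs → occurs.
Thruster branch lost [OR]: Rate sensor degraded=not, Secondary gyro is out=not → no input occurs → does not occur.
Sensor suite unavailable [AND]: Thruster branch lost=not, Outboard reaction wheel lost=occurs → not all inputs occur → does not occur.
Backup chain fails [AND]: Wheel driver 2 is out=not, Lower sun sensor 2 is out=occurs, Left magnetorquer 2 failed=not, Secondary rate sensor 2 malfunctions=occurs → not all inputs occur → does not occur.
Control loop down [AND]: #2 IMU 2 offline=occurs, Backup chain fails=not → not all inputs occur → does not occur.
Reaction-wheel cluster 2 lost [AND]: B propellant valve malfunctions=not, Control loop down=not, #2 gyro 2 is out=not → not all inputs occur → does not occur.
Momentum path 2 unavailable [OR]: Sensor suite unavailable=not, Reserve star tracker is out=occurs, Thruster offline=not, Reaction-wheel cluster 2 lost=not → at least one input occurs → occurs.
Spacecraft attitude control lost [AND]: Momentum path inoperative=occurs, Momentum path 2 unavailable=occurs → all inputs occur → occurs.

Yes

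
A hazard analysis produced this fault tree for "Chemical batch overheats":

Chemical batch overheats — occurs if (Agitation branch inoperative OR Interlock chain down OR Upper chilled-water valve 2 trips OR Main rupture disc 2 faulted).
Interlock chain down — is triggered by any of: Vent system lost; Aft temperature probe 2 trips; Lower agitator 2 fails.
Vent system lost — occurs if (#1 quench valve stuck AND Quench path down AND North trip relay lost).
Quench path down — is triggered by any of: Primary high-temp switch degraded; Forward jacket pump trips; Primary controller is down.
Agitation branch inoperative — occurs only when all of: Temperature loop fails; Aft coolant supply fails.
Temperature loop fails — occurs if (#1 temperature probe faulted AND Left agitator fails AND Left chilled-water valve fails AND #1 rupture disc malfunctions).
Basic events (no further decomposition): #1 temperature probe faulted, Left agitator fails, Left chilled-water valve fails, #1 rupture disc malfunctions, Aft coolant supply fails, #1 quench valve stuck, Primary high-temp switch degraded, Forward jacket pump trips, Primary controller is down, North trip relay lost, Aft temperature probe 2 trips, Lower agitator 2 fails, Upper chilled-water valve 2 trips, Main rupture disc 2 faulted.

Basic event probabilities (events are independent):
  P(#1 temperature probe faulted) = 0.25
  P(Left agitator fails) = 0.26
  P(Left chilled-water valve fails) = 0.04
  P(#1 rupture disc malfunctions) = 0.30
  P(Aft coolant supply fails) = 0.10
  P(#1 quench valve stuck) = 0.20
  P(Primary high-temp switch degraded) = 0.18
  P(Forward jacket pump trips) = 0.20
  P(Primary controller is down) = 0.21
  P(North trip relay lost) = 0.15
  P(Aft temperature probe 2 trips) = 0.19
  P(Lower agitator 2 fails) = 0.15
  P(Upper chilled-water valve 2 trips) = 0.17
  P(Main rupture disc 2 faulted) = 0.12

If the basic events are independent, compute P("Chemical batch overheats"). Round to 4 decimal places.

0.5044

P(Temperature loop fails) [AND] = 0.25 × 0.26 × 0.04 × 0.30 = 0.000780
P(Agitation branch inoperative) [AND] = 0.000780 × 0.10 = 0.000078
P(Quench path down) [OR] = 1 − (1−0.18) × (1−0.20) × (1−0.21) = 0.481760
P(Vent system lost) [AND] = 0.20 × 0.481760 × 0.15 = 0.014453
P(Interlock chain down) [OR] = 1 − (1−0.014453) × (1−0.19) × (1−0.15) = 0.321451
P(Chemical batch overheats) [OR] = 1 − (1−0.000078) × (1−0.321451) × (1−0.17) × (1−0.12) = 0.504426
Rounded to 4 decimal places: P(Chemical batch overheats) ≈ 0.5044.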